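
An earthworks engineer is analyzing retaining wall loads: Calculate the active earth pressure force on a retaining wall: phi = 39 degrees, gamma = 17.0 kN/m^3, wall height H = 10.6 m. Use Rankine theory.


Compute active earth pressure coefficient:
Ka = tan^2(45 - phi/2) = tan^2(25.5) = 0.227506
Compute active force:
Pa = 0.5 * Ka * gamma * H^2
Pa = 0.5 * 0.227506 * 17.0 * 10.6^2
Pa = 217.28 kN/m


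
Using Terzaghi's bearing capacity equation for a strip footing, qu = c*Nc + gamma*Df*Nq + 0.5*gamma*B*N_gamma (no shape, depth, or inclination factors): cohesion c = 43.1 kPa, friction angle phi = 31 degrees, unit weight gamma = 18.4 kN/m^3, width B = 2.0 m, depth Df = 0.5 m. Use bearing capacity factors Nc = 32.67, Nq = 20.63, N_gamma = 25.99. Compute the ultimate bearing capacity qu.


Result: 2076.09 kPa

Derivation:
Compute qu = c*Nc + gamma*Df*Nq + 0.5*gamma*B*N_gamma
Term 1: 43.1 * 32.67 = 1408.077
Term 2: 18.4 * 0.5 * 20.63 = 189.796
Term 3: 0.5 * 18.4 * 2.0 * 25.99 = 478.216
qu = 1408.077 + 189.796 + 478.216
qu = 2076.09 kPa


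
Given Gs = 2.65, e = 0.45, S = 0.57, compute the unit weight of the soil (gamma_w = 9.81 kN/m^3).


Using gamma = gamma_w * (Gs + S*e) / (1 + e)
Numerator: Gs + S*e = 2.65 + 0.57*0.45 = 2.9065
Denominator: 1 + e = 1 + 0.45 = 1.45
gamma = 9.81 * 2.9065 / 1.45
gamma = 19.664 kN/m^3


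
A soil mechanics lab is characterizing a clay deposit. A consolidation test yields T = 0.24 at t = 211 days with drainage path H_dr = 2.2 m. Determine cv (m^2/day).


Using cv = T * H_dr^2 / t
H_dr^2 = 2.2^2 = 4.84
cv = 0.24 * 4.84 / 211
cv = 0.00551 m^2/day


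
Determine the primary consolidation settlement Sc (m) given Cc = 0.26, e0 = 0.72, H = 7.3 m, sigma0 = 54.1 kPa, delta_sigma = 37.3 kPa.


Using Sc = Cc * H / (1 + e0) * log10((sigma0 + delta_sigma) / sigma0)
Stress ratio = (54.1 + 37.3) / 54.1 = 1.68946
log10(1.68946) = 0.227749
Cc * H / (1 + e0) = 0.26 * 7.3 / (1 + 0.72) = 1.10349
Sc = 1.10349 * 0.227749
Sc = 0.2513 m


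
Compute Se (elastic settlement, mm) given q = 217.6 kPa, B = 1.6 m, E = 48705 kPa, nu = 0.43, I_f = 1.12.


Using Se = q * B * (1 - nu^2) * I_f / E
1 - nu^2 = 1 - 0.43^2 = 0.8151
Se = 217.6 * 1.6 * 0.8151 * 1.12 / 48705
Se = 0.006526 m
Convert to mm: Se = 0.006526 * 1000 = 6.526 mm


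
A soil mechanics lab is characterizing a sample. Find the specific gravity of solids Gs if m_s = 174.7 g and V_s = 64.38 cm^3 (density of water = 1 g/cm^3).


Result: 2.714

Derivation:
Using Gs = m_s / (V_s * rho_w)
Since rho_w = 1 g/cm^3:
Gs = 174.7 / 64.38
Gs = 2.714


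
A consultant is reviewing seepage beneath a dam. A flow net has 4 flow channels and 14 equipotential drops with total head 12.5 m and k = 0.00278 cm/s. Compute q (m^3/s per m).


Convert k to m/s for unit consistency with H:
k = 0.00278 cm/s = 0.00278 / 100 m/s = 2.78e-05 m/s
Using q = k * H * Nf / Nd
Nf / Nd = 4 / 14 = 0.2857
q = 2.78e-05 * 12.5 * 0.2857
q = 9.929e-05 m^3/s per m


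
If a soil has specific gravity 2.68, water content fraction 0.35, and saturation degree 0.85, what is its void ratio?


Using the relation e = Gs * w / S
e = 2.68 * 0.35 / 0.85
e = 1.1035


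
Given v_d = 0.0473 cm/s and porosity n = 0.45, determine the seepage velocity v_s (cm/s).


Using v_s = v_d / n
v_s = 0.0473 / 0.45
v_s = 0.10511 cm/s


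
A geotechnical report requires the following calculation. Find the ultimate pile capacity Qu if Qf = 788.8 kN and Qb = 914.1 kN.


Using Qu = Qf + Qb
Qu = 788.8 + 914.1
Qu = 1702.9 kN


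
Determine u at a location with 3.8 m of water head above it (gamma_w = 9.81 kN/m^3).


Result: 37.28 kPa

Derivation:
Using u = gamma_w * h_w
u = 9.81 * 3.8
u = 37.28 kPa


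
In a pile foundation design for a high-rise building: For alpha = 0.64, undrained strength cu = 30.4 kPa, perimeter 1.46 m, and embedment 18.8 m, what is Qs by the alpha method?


Result: 534.03 kN

Derivation:
Using Qs = alpha * cu * perimeter * L
Qs = 0.64 * 30.4 * 1.46 * 18.8
Qs = 534.03 kN


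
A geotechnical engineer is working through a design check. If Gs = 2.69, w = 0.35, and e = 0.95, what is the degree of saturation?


Result: 0.9911

Derivation:
Using S = Gs * w / e
S = 2.69 * 0.35 / 0.95
S = 0.9911


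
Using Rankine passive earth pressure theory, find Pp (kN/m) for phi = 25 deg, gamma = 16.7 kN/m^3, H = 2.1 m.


Result: 90.73 kN/m

Derivation:
Compute passive earth pressure coefficient:
Kp = tan^2(45 + phi/2) = tan^2(57.5) = 2.463913
Compute passive force:
Pp = 0.5 * Kp * gamma * H^2
Pp = 0.5 * 2.463913 * 16.7 * 2.1^2
Pp = 90.73 kN/m


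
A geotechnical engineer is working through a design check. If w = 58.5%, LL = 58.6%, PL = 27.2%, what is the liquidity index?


First compute the plasticity index:
PI = LL - PL = 58.6 - 27.2 = 31.4
Then compute the liquidity index:
LI = (w - PL) / PI
LI = (58.5 - 27.2) / 31.4
LI = 0.997


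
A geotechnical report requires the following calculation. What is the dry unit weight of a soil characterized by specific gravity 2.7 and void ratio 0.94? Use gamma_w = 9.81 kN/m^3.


Using gamma_d = Gs * gamma_w / (1 + e)
gamma_d = 2.7 * 9.81 / (1 + 0.94)
gamma_d = 2.7 * 9.81 / 1.94
gamma_d = 13.653 kN/m^3


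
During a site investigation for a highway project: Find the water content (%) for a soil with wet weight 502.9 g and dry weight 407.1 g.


Using w = (m_wet - m_dry) / m_dry * 100
m_wet - m_dry = 502.9 - 407.1 = 95.8 g
w = 95.8 / 407.1 * 100
w = 23.53 %


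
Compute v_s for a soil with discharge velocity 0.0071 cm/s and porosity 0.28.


Using v_s = v_d / n
v_s = 0.0071 / 0.28
v_s = 0.02536 cm/s


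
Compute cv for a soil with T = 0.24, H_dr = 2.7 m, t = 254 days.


Result: 0.00689 m^2/day

Derivation:
Using cv = T * H_dr^2 / t
H_dr^2 = 2.7^2 = 7.29
cv = 0.24 * 7.29 / 254
cv = 0.00689 m^2/day


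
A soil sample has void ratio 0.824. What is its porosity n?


Using the relation n = e / (1 + e)
n = 0.824 / (1 + 0.824)
n = 0.824 / 1.824
n = 0.4518


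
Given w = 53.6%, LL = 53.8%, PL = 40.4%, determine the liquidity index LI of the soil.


First compute the plasticity index:
PI = LL - PL = 53.8 - 40.4 = 13.4
Then compute the liquidity index:
LI = (w - PL) / PI
LI = (53.6 - 40.4) / 13.4
LI = 0.985


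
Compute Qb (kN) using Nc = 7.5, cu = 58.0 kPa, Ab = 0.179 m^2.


Result: 77.86 kN

Derivation:
Using Qb = Nc * cu * Ab
Qb = 7.5 * 58.0 * 0.179
Qb = 77.86 kN


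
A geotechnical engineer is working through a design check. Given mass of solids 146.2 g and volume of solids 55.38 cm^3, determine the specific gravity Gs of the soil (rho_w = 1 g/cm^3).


Using Gs = m_s / (V_s * rho_w)
Since rho_w = 1 g/cm^3:
Gs = 146.2 / 55.38
Gs = 2.64


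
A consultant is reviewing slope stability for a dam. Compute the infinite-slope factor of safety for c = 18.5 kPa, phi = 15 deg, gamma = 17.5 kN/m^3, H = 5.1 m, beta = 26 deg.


Result: 1.075

Derivation:
Using Fs = c / (gamma*H*sin(beta)*cos(beta)) + tan(phi)/tan(beta)
Cohesion contribution = 18.5 / (17.5*5.1*sin(26)*cos(26))
Cohesion contribution = 0.526092
Friction contribution = tan(15)/tan(26) = 0.549377
Fs = 0.526092 + 0.549377
Fs = 1.075


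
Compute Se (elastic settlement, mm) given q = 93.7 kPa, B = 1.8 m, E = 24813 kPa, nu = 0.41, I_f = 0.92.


Using Se = q * B * (1 - nu^2) * I_f / E
1 - nu^2 = 1 - 0.41^2 = 0.8319
Se = 93.7 * 1.8 * 0.8319 * 0.92 / 24813
Se = 0.005202 m
Convert to mm: Se = 0.005202 * 1000 = 5.202 mm


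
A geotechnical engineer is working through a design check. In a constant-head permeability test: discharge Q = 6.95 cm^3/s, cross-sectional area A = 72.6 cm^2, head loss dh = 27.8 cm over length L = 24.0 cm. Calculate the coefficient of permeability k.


Compute hydraulic gradient:
i = dh / L = 27.8 / 24.0 = 1.15833
Then apply Darcy's law:
k = Q / (A * i)
k = 6.95 / (72.6 * 1.15833)
k = 6.95 / 84.095
k = 0.082645 cm/s


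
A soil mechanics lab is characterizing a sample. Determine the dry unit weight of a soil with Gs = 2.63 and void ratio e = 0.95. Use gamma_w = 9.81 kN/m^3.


Using gamma_d = Gs * gamma_w / (1 + e)
gamma_d = 2.63 * 9.81 / (1 + 0.95)
gamma_d = 2.63 * 9.81 / 1.95
gamma_d = 13.231 kN/m^3


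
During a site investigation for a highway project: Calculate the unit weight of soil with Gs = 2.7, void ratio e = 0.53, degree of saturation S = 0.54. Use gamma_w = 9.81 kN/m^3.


Using gamma = gamma_w * (Gs + S*e) / (1 + e)
Numerator: Gs + S*e = 2.7 + 0.54*0.53 = 2.9862
Denominator: 1 + e = 1 + 0.53 = 1.53
gamma = 9.81 * 2.9862 / 1.53
gamma = 19.147 kN/m^3


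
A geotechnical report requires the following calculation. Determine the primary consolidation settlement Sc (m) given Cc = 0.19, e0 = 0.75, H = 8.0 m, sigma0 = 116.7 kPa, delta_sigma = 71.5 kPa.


Result: 0.1803 m

Derivation:
Using Sc = Cc * H / (1 + e0) * log10((sigma0 + delta_sigma) / sigma0)
Stress ratio = (116.7 + 71.5) / 116.7 = 1.61268
log10(1.61268) = 0.207549
Cc * H / (1 + e0) = 0.19 * 8.0 / (1 + 0.75) = 0.868571
Sc = 0.868571 * 0.207549
Sc = 0.1803 m


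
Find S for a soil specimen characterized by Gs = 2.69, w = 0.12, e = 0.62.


Result: 0.5206

Derivation:
Using S = Gs * w / e
S = 2.69 * 0.12 / 0.62
S = 0.5206


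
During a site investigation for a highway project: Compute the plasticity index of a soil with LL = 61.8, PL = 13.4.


Using PI = LL - PL
PI = 61.8 - 13.4
PI = 48.4


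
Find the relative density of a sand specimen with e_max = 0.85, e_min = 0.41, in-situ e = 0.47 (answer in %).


Result: 86.36 %

Derivation:
Using Dr = (e_max - e) / (e_max - e_min) * 100
e_max - e = 0.85 - 0.47 = 0.38
e_max - e_min = 0.85 - 0.41 = 0.44
Dr = 0.38 / 0.44 * 100
Dr = 86.36 %


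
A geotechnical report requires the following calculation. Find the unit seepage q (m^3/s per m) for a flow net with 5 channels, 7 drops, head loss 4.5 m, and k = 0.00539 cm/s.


Convert k to m/s for unit consistency with H:
k = 0.00539 cm/s = 0.00539 / 100 m/s = 5.39e-05 m/s
Using q = k * H * Nf / Nd
Nf / Nd = 5 / 7 = 0.7143
q = 5.39e-05 * 4.5 * 0.7143
q = 0.0001732 m^3/s per m


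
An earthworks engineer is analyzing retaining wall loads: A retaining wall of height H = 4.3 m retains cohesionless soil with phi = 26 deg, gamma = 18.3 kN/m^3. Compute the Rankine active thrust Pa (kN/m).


Compute active earth pressure coefficient:
Ka = tan^2(45 - phi/2) = tan^2(32.0) = 0.390462
Compute active force:
Pa = 0.5 * Ka * gamma * H^2
Pa = 0.5 * 0.390462 * 18.3 * 4.3^2
Pa = 66.06 kN/m


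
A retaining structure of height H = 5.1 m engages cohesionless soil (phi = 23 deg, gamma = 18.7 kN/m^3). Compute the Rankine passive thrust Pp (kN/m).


Compute passive earth pressure coefficient:
Kp = tan^2(45 + phi/2) = tan^2(56.5) = 2.282623
Compute passive force:
Pp = 0.5 * Kp * gamma * H^2
Pp = 0.5 * 2.282623 * 18.7 * 5.1^2
Pp = 555.12 kN/m


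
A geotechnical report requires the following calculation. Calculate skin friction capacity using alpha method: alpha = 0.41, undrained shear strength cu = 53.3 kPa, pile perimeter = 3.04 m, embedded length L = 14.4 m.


Result: 956.64 kN

Derivation:
Using Qs = alpha * cu * perimeter * L
Qs = 0.41 * 53.3 * 3.04 * 14.4
Qs = 956.64 kN


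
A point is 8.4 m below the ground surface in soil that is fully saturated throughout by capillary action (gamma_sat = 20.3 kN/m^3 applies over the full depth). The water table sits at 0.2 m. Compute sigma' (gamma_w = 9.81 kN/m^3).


Total stress = gamma_sat * depth
sigma = 20.3 * 8.4 = 170.52 kPa
Pore water pressure u = gamma_w * (depth - d_wt)
u = 9.81 * (8.4 - 0.2) = 80.442 kPa
Effective stress = sigma - u
sigma' = 170.52 - 80.442 = 90.08 kPa


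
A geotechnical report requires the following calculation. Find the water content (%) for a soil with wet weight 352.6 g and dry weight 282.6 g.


Using w = (m_wet - m_dry) / m_dry * 100
m_wet - m_dry = 352.6 - 282.6 = 70.0 g
w = 70.0 / 282.6 * 100
w = 24.77 %


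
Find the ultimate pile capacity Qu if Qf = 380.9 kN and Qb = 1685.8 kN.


Using Qu = Qf + Qb
Qu = 380.9 + 1685.8
Qu = 2066.7 kN


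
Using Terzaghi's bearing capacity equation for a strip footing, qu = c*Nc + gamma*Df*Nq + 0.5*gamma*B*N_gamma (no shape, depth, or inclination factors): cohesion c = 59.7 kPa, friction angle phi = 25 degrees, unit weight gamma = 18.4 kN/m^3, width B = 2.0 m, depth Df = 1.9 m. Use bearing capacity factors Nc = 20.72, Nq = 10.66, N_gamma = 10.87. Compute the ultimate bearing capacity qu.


Result: 1809.67 kPa

Derivation:
Compute qu = c*Nc + gamma*Df*Nq + 0.5*gamma*B*N_gamma
Term 1: 59.7 * 20.72 = 1236.984
Term 2: 18.4 * 1.9 * 10.66 = 372.6736
Term 3: 0.5 * 18.4 * 2.0 * 10.87 = 200.008
qu = 1236.984 + 372.6736 + 200.008
qu = 1809.67 kPa


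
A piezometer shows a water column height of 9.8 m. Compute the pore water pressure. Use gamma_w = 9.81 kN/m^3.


Result: 96.14 kPa

Derivation:
Using u = gamma_w * h_w
u = 9.81 * 9.8
u = 96.14 kPa


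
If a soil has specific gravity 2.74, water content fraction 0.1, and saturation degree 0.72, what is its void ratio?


Using the relation e = Gs * w / S
e = 2.74 * 0.1 / 0.72
e = 0.3806


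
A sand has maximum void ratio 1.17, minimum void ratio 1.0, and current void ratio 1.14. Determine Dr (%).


Using Dr = (e_max - e) / (e_max - e_min) * 100
e_max - e = 1.17 - 1.14 = 0.03
e_max - e_min = 1.17 - 1.0 = 0.17
Dr = 0.03 / 0.17 * 100
Dr = 17.65 %


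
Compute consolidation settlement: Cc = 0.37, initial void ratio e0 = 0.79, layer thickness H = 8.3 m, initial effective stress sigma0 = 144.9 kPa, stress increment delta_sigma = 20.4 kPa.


Using Sc = Cc * H / (1 + e0) * log10((sigma0 + delta_sigma) / sigma0)
Stress ratio = (144.9 + 20.4) / 144.9 = 1.14079
log10(1.14079) = 0.0572045
Cc * H / (1 + e0) = 0.37 * 8.3 / (1 + 0.79) = 1.71564
Sc = 1.71564 * 0.0572045
Sc = 0.0981 m


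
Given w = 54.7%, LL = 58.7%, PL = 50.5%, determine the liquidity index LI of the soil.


Result: 0.512

Derivation:
First compute the plasticity index:
PI = LL - PL = 58.7 - 50.5 = 8.2
Then compute the liquidity index:
LI = (w - PL) / PI
LI = (54.7 - 50.5) / 8.2
LI = 0.512


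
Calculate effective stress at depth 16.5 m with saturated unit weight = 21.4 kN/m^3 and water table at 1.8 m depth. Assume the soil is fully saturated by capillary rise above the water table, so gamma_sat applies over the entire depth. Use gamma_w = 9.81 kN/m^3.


Total stress = gamma_sat * depth
sigma = 21.4 * 16.5 = 353.1 kPa
Pore water pressure u = gamma_w * (depth - d_wt)
u = 9.81 * (16.5 - 1.8) = 144.207 kPa
Effective stress = sigma - u
sigma' = 353.1 - 144.207 = 208.89 kPa


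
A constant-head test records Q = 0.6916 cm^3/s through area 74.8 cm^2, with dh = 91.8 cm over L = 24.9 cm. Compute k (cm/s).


Compute hydraulic gradient:
i = dh / L = 91.8 / 24.9 = 3.68675
Then apply Darcy's law:
k = Q / (A * i)
k = 0.6916 / (74.8 * 3.68675)
k = 0.6916 / 275.769
k = 0.002508 cm/s


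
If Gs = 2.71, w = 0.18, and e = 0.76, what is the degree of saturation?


Result: 0.6418

Derivation:
Using S = Gs * w / e
S = 2.71 * 0.18 / 0.76
S = 0.6418


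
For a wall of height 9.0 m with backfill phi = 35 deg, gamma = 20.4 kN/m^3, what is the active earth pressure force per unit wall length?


Compute active earth pressure coefficient:
Ka = tan^2(45 - phi/2) = tan^2(27.5) = 0.27099
Compute active force:
Pa = 0.5 * Ka * gamma * H^2
Pa = 0.5 * 0.27099 * 20.4 * 9.0^2
Pa = 223.89 kN/m


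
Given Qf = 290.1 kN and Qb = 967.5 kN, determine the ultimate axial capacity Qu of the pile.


Using Qu = Qf + Qb
Qu = 290.1 + 967.5
Qu = 1257.6 kN


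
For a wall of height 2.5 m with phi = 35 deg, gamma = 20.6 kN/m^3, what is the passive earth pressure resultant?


Compute passive earth pressure coefficient:
Kp = tan^2(45 + phi/2) = tan^2(62.5) = 3.690172
Compute passive force:
Pp = 0.5 * Kp * gamma * H^2
Pp = 0.5 * 3.690172 * 20.6 * 2.5^2
Pp = 237.55 kN/m


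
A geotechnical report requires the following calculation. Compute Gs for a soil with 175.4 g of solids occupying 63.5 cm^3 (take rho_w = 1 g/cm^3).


Using Gs = m_s / (V_s * rho_w)
Since rho_w = 1 g/cm^3:
Gs = 175.4 / 63.5
Gs = 2.762


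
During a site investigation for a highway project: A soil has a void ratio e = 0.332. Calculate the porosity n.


Using the relation n = e / (1 + e)
n = 0.332 / (1 + 0.332)
n = 0.332 / 1.332
n = 0.2492


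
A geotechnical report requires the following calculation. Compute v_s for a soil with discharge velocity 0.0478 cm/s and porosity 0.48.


Using v_s = v_d / n
v_s = 0.0478 / 0.48
v_s = 0.09958 cm/s


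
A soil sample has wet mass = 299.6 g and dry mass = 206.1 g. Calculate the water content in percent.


Using w = (m_wet - m_dry) / m_dry * 100
m_wet - m_dry = 299.6 - 206.1 = 93.5 g
w = 93.5 / 206.1 * 100
w = 45.37 %


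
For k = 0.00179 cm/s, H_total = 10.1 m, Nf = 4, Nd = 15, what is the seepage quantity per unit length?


Result: 4.821e-05 m^3/s per m

Derivation:
Convert k to m/s for unit consistency with H:
k = 0.00179 cm/s = 0.00179 / 100 m/s = 1.79e-05 m/s
Using q = k * H * Nf / Nd
Nf / Nd = 4 / 15 = 0.2667
q = 1.79e-05 * 10.1 * 0.2667
q = 4.821e-05 m^3/s per m


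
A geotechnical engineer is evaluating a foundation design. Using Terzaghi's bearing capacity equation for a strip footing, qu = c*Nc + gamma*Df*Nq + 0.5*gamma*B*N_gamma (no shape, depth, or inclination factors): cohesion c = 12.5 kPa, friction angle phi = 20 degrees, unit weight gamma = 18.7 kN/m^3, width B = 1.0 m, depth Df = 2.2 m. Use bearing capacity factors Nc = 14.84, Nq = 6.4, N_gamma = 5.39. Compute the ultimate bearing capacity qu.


Compute qu = c*Nc + gamma*Df*Nq + 0.5*gamma*B*N_gamma
Term 1: 12.5 * 14.84 = 185.5
Term 2: 18.7 * 2.2 * 6.4 = 263.296
Term 3: 0.5 * 18.7 * 1.0 * 5.39 = 50.3965
qu = 185.5 + 263.296 + 50.3965
qu = 499.19 kPa


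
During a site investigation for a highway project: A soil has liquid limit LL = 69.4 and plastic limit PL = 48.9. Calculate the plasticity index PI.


Using PI = LL - PL
PI = 69.4 - 48.9
PI = 20.5


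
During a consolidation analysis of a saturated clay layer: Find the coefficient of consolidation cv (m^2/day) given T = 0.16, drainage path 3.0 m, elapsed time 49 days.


Using cv = T * H_dr^2 / t
H_dr^2 = 3.0^2 = 9.0
cv = 0.16 * 9.0 / 49
cv = 0.02939 m^2/day


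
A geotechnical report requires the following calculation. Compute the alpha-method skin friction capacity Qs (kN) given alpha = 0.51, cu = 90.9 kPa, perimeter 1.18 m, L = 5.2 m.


Result: 284.46 kN

Derivation:
Using Qs = alpha * cu * perimeter * L
Qs = 0.51 * 90.9 * 1.18 * 5.2
Qs = 284.46 kN


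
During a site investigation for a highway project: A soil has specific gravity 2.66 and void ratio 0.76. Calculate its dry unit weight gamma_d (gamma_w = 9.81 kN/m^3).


Result: 14.826 kN/m^3

Derivation:
Using gamma_d = Gs * gamma_w / (1 + e)
gamma_d = 2.66 * 9.81 / (1 + 0.76)
gamma_d = 2.66 * 9.81 / 1.76
gamma_d = 14.826 kN/m^3


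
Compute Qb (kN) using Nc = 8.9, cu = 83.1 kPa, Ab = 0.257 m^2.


Using Qb = Nc * cu * Ab
Qb = 8.9 * 83.1 * 0.257
Qb = 190.07 kN


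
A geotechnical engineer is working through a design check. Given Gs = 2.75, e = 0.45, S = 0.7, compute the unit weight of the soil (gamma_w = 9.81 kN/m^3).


Using gamma = gamma_w * (Gs + S*e) / (1 + e)
Numerator: Gs + S*e = 2.75 + 0.7*0.45 = 3.065
Denominator: 1 + e = 1 + 0.45 = 1.45
gamma = 9.81 * 3.065 / 1.45
gamma = 20.736 kN/m^3


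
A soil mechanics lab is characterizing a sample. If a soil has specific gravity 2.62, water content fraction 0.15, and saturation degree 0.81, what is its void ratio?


Result: 0.4852

Derivation:
Using the relation e = Gs * w / S
e = 2.62 * 0.15 / 0.81
e = 0.4852


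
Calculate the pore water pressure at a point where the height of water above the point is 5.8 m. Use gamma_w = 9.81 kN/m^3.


Result: 56.9 kPa

Derivation:
Using u = gamma_w * h_w
u = 9.81 * 5.8
u = 56.9 kPa


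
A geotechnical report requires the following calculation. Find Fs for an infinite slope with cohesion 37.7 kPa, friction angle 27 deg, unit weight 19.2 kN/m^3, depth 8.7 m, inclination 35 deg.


Using Fs = c / (gamma*H*sin(beta)*cos(beta)) + tan(phi)/tan(beta)
Cohesion contribution = 37.7 / (19.2*8.7*sin(35)*cos(35))
Cohesion contribution = 0.480358
Friction contribution = tan(27)/tan(35) = 0.727678
Fs = 0.480358 + 0.727678
Fs = 1.208


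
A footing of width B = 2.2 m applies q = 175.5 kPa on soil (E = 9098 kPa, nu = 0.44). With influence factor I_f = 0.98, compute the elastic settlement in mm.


Using Se = q * B * (1 - nu^2) * I_f / E
1 - nu^2 = 1 - 0.44^2 = 0.8064
Se = 175.5 * 2.2 * 0.8064 * 0.98 / 9098
Se = 0.033537 m
Convert to mm: Se = 0.033537 * 1000 = 33.537 mm


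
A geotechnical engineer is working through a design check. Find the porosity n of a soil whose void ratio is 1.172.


Using the relation n = e / (1 + e)
n = 1.172 / (1 + 1.172)
n = 1.172 / 2.172
n = 0.5396


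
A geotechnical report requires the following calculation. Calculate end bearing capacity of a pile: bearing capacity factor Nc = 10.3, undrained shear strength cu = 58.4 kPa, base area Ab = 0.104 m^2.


Using Qb = Nc * cu * Ab
Qb = 10.3 * 58.4 * 0.104
Qb = 62.56 kN


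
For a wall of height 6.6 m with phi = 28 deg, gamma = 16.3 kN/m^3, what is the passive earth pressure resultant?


Compute passive earth pressure coefficient:
Kp = tan^2(45 + phi/2) = tan^2(59.0) = 2.769826
Compute passive force:
Pp = 0.5 * Kp * gamma * H^2
Pp = 0.5 * 2.769826 * 16.3 * 6.6^2
Pp = 983.33 kN/m


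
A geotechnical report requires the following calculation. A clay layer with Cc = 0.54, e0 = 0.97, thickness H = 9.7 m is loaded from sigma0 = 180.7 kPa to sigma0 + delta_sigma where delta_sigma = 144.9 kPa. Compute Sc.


Using Sc = Cc * H / (1 + e0) * log10((sigma0 + delta_sigma) / sigma0)
Stress ratio = (180.7 + 144.9) / 180.7 = 1.80188
log10(1.80188) = 0.255726
Cc * H / (1 + e0) = 0.54 * 9.7 / (1 + 0.97) = 2.65888
Sc = 2.65888 * 0.255726
Sc = 0.6799 m


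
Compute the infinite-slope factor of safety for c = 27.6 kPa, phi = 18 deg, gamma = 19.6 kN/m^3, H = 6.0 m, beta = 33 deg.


Using Fs = c / (gamma*H*sin(beta)*cos(beta)) + tan(phi)/tan(beta)
Cohesion contribution = 27.6 / (19.6*6.0*sin(33)*cos(33))
Cohesion contribution = 0.513809
Friction contribution = tan(18)/tan(33) = 0.500332
Fs = 0.513809 + 0.500332
Fs = 1.014


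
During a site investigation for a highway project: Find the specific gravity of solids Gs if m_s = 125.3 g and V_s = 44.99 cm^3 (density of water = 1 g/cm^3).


Using Gs = m_s / (V_s * rho_w)
Since rho_w = 1 g/cm^3:
Gs = 125.3 / 44.99
Gs = 2.785


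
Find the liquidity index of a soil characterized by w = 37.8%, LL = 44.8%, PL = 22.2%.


Result: 0.69

Derivation:
First compute the plasticity index:
PI = LL - PL = 44.8 - 22.2 = 22.6
Then compute the liquidity index:
LI = (w - PL) / PI
LI = (37.8 - 22.2) / 22.6
LI = 0.69


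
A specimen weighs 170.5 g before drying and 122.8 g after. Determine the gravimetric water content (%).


Using w = (m_wet - m_dry) / m_dry * 100
m_wet - m_dry = 170.5 - 122.8 = 47.7 g
w = 47.7 / 122.8 * 100
w = 38.84 %


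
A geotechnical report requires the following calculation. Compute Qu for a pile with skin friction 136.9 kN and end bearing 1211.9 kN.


Result: 1348.8 kN

Derivation:
Using Qu = Qf + Qb
Qu = 136.9 + 1211.9
Qu = 1348.8 kN


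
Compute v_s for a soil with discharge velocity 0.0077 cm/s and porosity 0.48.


Using v_s = v_d / n
v_s = 0.0077 / 0.48
v_s = 0.01604 cm/s


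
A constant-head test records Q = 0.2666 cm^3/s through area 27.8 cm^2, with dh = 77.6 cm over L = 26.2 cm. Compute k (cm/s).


Compute hydraulic gradient:
i = dh / L = 77.6 / 26.2 = 2.96183
Then apply Darcy's law:
k = Q / (A * i)
k = 0.2666 / (27.8 * 2.96183)
k = 0.2666 / 82.3389
k = 0.003238 cm/s


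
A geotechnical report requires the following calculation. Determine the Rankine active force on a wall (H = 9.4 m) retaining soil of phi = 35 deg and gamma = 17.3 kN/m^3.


Result: 207.12 kN/m

Derivation:
Compute active earth pressure coefficient:
Ka = tan^2(45 - phi/2) = tan^2(27.5) = 0.27099
Compute active force:
Pa = 0.5 * Ka * gamma * H^2
Pa = 0.5 * 0.27099 * 17.3 * 9.4^2
Pa = 207.12 kN/m


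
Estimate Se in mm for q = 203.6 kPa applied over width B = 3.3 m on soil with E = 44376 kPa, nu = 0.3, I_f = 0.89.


Using Se = q * B * (1 - nu^2) * I_f / E
1 - nu^2 = 1 - 0.3^2 = 0.91
Se = 203.6 * 3.3 * 0.91 * 0.89 / 44376
Se = 0.012262 m
Convert to mm: Se = 0.012262 * 1000 = 12.262 mm


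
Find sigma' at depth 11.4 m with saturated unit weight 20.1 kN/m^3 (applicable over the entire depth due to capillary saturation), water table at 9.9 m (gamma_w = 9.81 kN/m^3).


Result: 214.43 kPa

Derivation:
Total stress = gamma_sat * depth
sigma = 20.1 * 11.4 = 229.14 kPa
Pore water pressure u = gamma_w * (depth - d_wt)
u = 9.81 * (11.4 - 9.9) = 14.715 kPa
Effective stress = sigma - u
sigma' = 229.14 - 14.715 = 214.43 kPa


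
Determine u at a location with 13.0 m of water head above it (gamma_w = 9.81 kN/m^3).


Result: 127.53 kPa

Derivation:
Using u = gamma_w * h_w
u = 9.81 * 13.0
u = 127.53 kPa


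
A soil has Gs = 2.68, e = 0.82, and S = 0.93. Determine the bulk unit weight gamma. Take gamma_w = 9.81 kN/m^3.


Result: 18.556 kN/m^3

Derivation:
Using gamma = gamma_w * (Gs + S*e) / (1 + e)
Numerator: Gs + S*e = 2.68 + 0.93*0.82 = 3.4426
Denominator: 1 + e = 1 + 0.82 = 1.82
gamma = 9.81 * 3.4426 / 1.82
gamma = 18.556 kN/m^3


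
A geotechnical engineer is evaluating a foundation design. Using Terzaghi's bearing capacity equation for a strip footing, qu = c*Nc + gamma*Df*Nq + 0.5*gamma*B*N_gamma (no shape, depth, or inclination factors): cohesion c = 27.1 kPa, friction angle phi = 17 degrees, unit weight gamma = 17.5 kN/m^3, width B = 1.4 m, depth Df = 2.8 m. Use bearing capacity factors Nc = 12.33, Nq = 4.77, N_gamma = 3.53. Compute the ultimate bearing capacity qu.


Compute qu = c*Nc + gamma*Df*Nq + 0.5*gamma*B*N_gamma
Term 1: 27.1 * 12.33 = 334.143
Term 2: 17.5 * 2.8 * 4.77 = 233.73
Term 3: 0.5 * 17.5 * 1.4 * 3.53 = 43.2425
qu = 334.143 + 233.73 + 43.2425
qu = 611.12 kPa


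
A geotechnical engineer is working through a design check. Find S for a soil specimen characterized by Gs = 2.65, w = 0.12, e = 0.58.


Result: 0.5483

Derivation:
Using S = Gs * w / e
S = 2.65 * 0.12 / 0.58
S = 0.5483


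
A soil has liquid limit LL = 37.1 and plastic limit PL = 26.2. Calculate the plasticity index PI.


Result: 10.9

Derivation:
Using PI = LL - PL
PI = 37.1 - 26.2
PI = 10.9


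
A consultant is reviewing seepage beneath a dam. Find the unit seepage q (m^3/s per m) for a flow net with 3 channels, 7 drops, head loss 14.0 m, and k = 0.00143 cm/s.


Result: 8.58e-05 m^3/s per m

Derivation:
Convert k to m/s for unit consistency with H:
k = 0.00143 cm/s = 0.00143 / 100 m/s = 1.43e-05 m/s
Using q = k * H * Nf / Nd
Nf / Nd = 3 / 7 = 0.4286
q = 1.43e-05 * 14.0 * 0.4286
q = 8.58e-05 m^3/s per m


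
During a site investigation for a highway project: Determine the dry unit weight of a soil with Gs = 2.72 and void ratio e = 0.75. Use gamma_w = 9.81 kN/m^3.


Using gamma_d = Gs * gamma_w / (1 + e)
gamma_d = 2.72 * 9.81 / (1 + 0.75)
gamma_d = 2.72 * 9.81 / 1.75
gamma_d = 15.248 kN/m^3


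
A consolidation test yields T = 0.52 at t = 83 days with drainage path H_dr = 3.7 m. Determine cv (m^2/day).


Using cv = T * H_dr^2 / t
H_dr^2 = 3.7^2 = 13.69
cv = 0.52 * 13.69 / 83
cv = 0.08577 m^2/day


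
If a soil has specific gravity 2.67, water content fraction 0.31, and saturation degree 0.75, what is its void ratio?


Using the relation e = Gs * w / S
e = 2.67 * 0.31 / 0.75
e = 1.1036


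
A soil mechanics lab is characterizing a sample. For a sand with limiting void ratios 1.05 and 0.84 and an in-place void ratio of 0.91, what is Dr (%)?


Result: 66.67 %

Derivation:
Using Dr = (e_max - e) / (e_max - e_min) * 100
e_max - e = 1.05 - 0.91 = 0.14
e_max - e_min = 1.05 - 0.84 = 0.21
Dr = 0.14 / 0.21 * 100
Dr = 66.67 %


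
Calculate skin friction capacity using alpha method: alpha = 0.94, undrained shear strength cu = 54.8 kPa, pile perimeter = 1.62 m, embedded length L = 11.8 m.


Using Qs = alpha * cu * perimeter * L
Qs = 0.94 * 54.8 * 1.62 * 11.8
Qs = 984.7 kN


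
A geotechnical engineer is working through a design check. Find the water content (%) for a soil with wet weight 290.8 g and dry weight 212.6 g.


Using w = (m_wet - m_dry) / m_dry * 100
m_wet - m_dry = 290.8 - 212.6 = 78.2 g
w = 78.2 / 212.6 * 100
w = 36.78 %


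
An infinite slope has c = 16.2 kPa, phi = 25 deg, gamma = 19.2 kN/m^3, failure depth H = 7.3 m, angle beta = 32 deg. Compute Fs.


Using Fs = c / (gamma*H*sin(beta)*cos(beta)) + tan(phi)/tan(beta)
Cohesion contribution = 16.2 / (19.2*7.3*sin(32)*cos(32))
Cohesion contribution = 0.257194
Friction contribution = tan(25)/tan(32) = 0.746248
Fs = 0.257194 + 0.746248
Fs = 1.003


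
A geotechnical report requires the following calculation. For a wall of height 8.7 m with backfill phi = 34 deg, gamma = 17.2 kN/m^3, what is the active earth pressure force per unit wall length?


Result: 184.03 kN/m

Derivation:
Compute active earth pressure coefficient:
Ka = tan^2(45 - phi/2) = tan^2(28.0) = 0.282715
Compute active force:
Pa = 0.5 * Ka * gamma * H^2
Pa = 0.5 * 0.282715 * 17.2 * 8.7^2
Pa = 184.03 kN/m


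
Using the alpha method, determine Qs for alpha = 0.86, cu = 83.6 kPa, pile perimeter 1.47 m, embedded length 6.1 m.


Using Qs = alpha * cu * perimeter * L
Qs = 0.86 * 83.6 * 1.47 * 6.1
Qs = 644.69 kN


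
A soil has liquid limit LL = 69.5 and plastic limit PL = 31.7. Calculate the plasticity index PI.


Using PI = LL - PL
PI = 69.5 - 31.7
PI = 37.8


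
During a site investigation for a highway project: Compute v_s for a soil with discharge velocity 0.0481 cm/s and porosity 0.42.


Result: 0.11452 cm/s

Derivation:
Using v_s = v_d / n
v_s = 0.0481 / 0.42
v_s = 0.11452 cm/s


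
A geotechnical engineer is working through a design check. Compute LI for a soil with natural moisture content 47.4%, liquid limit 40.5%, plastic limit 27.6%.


Result: 1.535

Derivation:
First compute the plasticity index:
PI = LL - PL = 40.5 - 27.6 = 12.9
Then compute the liquidity index:
LI = (w - PL) / PI
LI = (47.4 - 27.6) / 12.9
LI = 1.535


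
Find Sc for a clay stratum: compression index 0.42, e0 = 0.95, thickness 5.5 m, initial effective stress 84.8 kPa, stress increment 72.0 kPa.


Result: 0.3162 m

Derivation:
Using Sc = Cc * H / (1 + e0) * log10((sigma0 + delta_sigma) / sigma0)
Stress ratio = (84.8 + 72.0) / 84.8 = 1.84906
log10(1.84906) = 0.26695
Cc * H / (1 + e0) = 0.42 * 5.5 / (1 + 0.95) = 1.18462
Sc = 1.18462 * 0.26695
Sc = 0.3162 m


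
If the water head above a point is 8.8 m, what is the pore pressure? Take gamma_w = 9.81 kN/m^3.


Using u = gamma_w * h_w
u = 9.81 * 8.8
u = 86.33 kPa


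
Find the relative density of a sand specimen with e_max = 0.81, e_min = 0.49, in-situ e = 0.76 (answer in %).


Result: 15.63 %

Derivation:
Using Dr = (e_max - e) / (e_max - e_min) * 100
e_max - e = 0.81 - 0.76 = 0.05
e_max - e_min = 0.81 - 0.49 = 0.32
Dr = 0.05 / 0.32 * 100
Dr = 15.63 %


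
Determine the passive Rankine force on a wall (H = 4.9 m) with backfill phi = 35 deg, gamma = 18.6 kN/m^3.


Compute passive earth pressure coefficient:
Kp = tan^2(45 + phi/2) = tan^2(62.5) = 3.690172
Compute passive force:
Pp = 0.5 * Kp * gamma * H^2
Pp = 0.5 * 3.690172 * 18.6 * 4.9^2
Pp = 823.99 kN/m


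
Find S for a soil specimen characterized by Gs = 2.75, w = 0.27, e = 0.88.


Using S = Gs * w / e
S = 2.75 * 0.27 / 0.88
S = 0.8438


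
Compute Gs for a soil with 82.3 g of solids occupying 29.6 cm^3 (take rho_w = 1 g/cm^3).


Using Gs = m_s / (V_s * rho_w)
Since rho_w = 1 g/cm^3:
Gs = 82.3 / 29.6
Gs = 2.78


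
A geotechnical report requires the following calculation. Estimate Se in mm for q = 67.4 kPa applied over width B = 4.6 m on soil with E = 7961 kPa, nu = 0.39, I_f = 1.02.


Result: 33.682 mm

Derivation:
Using Se = q * B * (1 - nu^2) * I_f / E
1 - nu^2 = 1 - 0.39^2 = 0.8479
Se = 67.4 * 4.6 * 0.8479 * 1.02 / 7961
Se = 0.033682 m
Convert to mm: Se = 0.033682 * 1000 = 33.682 mm


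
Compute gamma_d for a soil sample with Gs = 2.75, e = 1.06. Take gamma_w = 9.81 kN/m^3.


Using gamma_d = Gs * gamma_w / (1 + e)
gamma_d = 2.75 * 9.81 / (1 + 1.06)
gamma_d = 2.75 * 9.81 / 2.06
gamma_d = 13.096 kN/m^3


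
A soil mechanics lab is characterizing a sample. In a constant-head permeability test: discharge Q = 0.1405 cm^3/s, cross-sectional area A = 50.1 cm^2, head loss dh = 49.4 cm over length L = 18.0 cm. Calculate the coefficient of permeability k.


Result: 0.001022 cm/s

Derivation:
Compute hydraulic gradient:
i = dh / L = 49.4 / 18.0 = 2.74444
Then apply Darcy's law:
k = Q / (A * i)
k = 0.1405 / (50.1 * 2.74444)
k = 0.1405 / 137.497
k = 0.001022 cm/s


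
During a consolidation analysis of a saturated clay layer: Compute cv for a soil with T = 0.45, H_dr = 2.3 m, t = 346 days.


Using cv = T * H_dr^2 / t
H_dr^2 = 2.3^2 = 5.29
cv = 0.45 * 5.29 / 346
cv = 0.00688 m^2/day


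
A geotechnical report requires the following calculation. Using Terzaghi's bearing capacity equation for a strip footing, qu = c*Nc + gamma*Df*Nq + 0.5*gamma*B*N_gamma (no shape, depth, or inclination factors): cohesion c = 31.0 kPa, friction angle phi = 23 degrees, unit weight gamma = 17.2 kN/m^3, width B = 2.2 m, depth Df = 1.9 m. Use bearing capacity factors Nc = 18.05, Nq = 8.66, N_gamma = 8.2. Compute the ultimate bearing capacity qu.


Compute qu = c*Nc + gamma*Df*Nq + 0.5*gamma*B*N_gamma
Term 1: 31.0 * 18.05 = 559.55
Term 2: 17.2 * 1.9 * 8.66 = 283.0088
Term 3: 0.5 * 17.2 * 2.2 * 8.2 = 155.144
qu = 559.55 + 283.0088 + 155.144
qu = 997.7 kPa


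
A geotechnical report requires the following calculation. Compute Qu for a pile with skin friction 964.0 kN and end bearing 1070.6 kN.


Using Qu = Qf + Qb
Qu = 964.0 + 1070.6
Qu = 2034.6 kN


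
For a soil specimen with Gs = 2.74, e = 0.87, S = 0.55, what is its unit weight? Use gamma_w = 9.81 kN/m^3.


Result: 16.884 kN/m^3

Derivation:
Using gamma = gamma_w * (Gs + S*e) / (1 + e)
Numerator: Gs + S*e = 2.74 + 0.55*0.87 = 3.2185
Denominator: 1 + e = 1 + 0.87 = 1.87
gamma = 9.81 * 3.2185 / 1.87
gamma = 16.884 kN/m^3


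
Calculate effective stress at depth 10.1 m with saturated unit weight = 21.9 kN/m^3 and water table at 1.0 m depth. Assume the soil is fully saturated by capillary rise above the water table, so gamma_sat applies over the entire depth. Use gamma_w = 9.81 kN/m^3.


Total stress = gamma_sat * depth
sigma = 21.9 * 10.1 = 221.19 kPa
Pore water pressure u = gamma_w * (depth - d_wt)
u = 9.81 * (10.1 - 1.0) = 89.271 kPa
Effective stress = sigma - u
sigma' = 221.19 - 89.271 = 131.92 kPa


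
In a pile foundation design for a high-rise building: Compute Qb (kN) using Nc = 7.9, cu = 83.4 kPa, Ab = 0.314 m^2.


Using Qb = Nc * cu * Ab
Qb = 7.9 * 83.4 * 0.314
Qb = 206.88 kN


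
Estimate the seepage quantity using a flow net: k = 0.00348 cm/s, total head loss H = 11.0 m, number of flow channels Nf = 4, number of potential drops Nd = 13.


Convert k to m/s for unit consistency with H:
k = 0.00348 cm/s = 0.00348 / 100 m/s = 3.48e-05 m/s
Using q = k * H * Nf / Nd
Nf / Nd = 4 / 13 = 0.3077
q = 3.48e-05 * 11.0 * 0.3077
q = 0.0001178 m^3/s per m


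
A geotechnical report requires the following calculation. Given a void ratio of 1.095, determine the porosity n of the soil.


Result: 0.5227

Derivation:
Using the relation n = e / (1 + e)
n = 1.095 / (1 + 1.095)
n = 1.095 / 2.095
n = 0.5227


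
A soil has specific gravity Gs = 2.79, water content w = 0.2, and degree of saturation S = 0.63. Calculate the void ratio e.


Using the relation e = Gs * w / S
e = 2.79 * 0.2 / 0.63
e = 0.8857


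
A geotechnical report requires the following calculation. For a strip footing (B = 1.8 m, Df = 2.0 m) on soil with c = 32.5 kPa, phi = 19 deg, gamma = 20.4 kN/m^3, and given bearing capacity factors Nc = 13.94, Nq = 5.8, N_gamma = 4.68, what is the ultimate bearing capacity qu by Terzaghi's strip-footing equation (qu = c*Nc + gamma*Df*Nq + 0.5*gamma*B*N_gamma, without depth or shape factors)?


Result: 775.61 kPa

Derivation:
Compute qu = c*Nc + gamma*Df*Nq + 0.5*gamma*B*N_gamma
Term 1: 32.5 * 13.94 = 453.05
Term 2: 20.4 * 2.0 * 5.8 = 236.64
Term 3: 0.5 * 20.4 * 1.8 * 4.68 = 85.9248
qu = 453.05 + 236.64 + 85.9248
qu = 775.61 kPa


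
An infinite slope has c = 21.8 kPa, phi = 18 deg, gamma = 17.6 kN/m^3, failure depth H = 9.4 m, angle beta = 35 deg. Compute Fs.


Using Fs = c / (gamma*H*sin(beta)*cos(beta)) + tan(phi)/tan(beta)
Cohesion contribution = 21.8 / (17.6*9.4*sin(35)*cos(35))
Cohesion contribution = 0.280453
Friction contribution = tan(18)/tan(35) = 0.464033
Fs = 0.280453 + 0.464033
Fs = 0.744


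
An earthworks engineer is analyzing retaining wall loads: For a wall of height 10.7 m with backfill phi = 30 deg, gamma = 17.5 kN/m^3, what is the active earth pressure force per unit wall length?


Compute active earth pressure coefficient:
Ka = tan^2(45 - phi/2) = tan^2(30.0) = 0.333333
Compute active force:
Pa = 0.5 * Ka * gamma * H^2
Pa = 0.5 * 0.333333 * 17.5 * 10.7^2
Pa = 333.93 kN/m


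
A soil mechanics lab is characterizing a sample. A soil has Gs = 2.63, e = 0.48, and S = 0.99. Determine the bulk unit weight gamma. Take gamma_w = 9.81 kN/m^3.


Using gamma = gamma_w * (Gs + S*e) / (1 + e)
Numerator: Gs + S*e = 2.63 + 0.99*0.48 = 3.1052
Denominator: 1 + e = 1 + 0.48 = 1.48
gamma = 9.81 * 3.1052 / 1.48
gamma = 20.582 kN/m^3


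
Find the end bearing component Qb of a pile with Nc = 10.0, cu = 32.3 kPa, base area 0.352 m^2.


Result: 113.7 kN

Derivation:
Using Qb = Nc * cu * Ab
Qb = 10.0 * 32.3 * 0.352
Qb = 113.7 kN


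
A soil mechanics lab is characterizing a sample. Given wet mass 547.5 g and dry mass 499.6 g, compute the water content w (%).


Using w = (m_wet - m_dry) / m_dry * 100
m_wet - m_dry = 547.5 - 499.6 = 47.9 g
w = 47.9 / 499.6 * 100
w = 9.59 %


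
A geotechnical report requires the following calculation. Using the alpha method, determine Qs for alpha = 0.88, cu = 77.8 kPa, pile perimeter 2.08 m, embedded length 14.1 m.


Result: 2007.91 kN

Derivation:
Using Qs = alpha * cu * perimeter * L
Qs = 0.88 * 77.8 * 2.08 * 14.1
Qs = 2007.91 kN


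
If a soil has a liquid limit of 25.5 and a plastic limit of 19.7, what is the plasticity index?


Result: 5.8

Derivation:
Using PI = LL - PL
PI = 25.5 - 19.7
PI = 5.8


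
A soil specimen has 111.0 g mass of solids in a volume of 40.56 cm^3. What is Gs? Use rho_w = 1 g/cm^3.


Using Gs = m_s / (V_s * rho_w)
Since rho_w = 1 g/cm^3:
Gs = 111.0 / 40.56
Gs = 2.737


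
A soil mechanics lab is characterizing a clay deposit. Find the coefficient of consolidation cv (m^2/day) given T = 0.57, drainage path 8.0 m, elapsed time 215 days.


Result: 0.16967 m^2/day

Derivation:
Using cv = T * H_dr^2 / t
H_dr^2 = 8.0^2 = 64.0
cv = 0.57 * 64.0 / 215
cv = 0.16967 m^2/day


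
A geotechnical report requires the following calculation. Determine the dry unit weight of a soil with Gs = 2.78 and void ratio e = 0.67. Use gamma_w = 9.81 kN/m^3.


Using gamma_d = Gs * gamma_w / (1 + e)
gamma_d = 2.78 * 9.81 / (1 + 0.67)
gamma_d = 2.78 * 9.81 / 1.67
gamma_d = 16.33 kN/m^3


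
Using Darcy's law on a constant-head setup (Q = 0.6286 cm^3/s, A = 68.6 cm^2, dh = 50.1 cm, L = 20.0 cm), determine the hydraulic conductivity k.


Result: 0.003658 cm/s

Derivation:
Compute hydraulic gradient:
i = dh / L = 50.1 / 20.0 = 2.505
Then apply Darcy's law:
k = Q / (A * i)
k = 0.6286 / (68.6 * 2.505)
k = 0.6286 / 171.843
k = 0.003658 cm/s


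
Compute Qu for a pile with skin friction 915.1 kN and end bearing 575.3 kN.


Using Qu = Qf + Qb
Qu = 915.1 + 575.3
Qu = 1490.4 kN


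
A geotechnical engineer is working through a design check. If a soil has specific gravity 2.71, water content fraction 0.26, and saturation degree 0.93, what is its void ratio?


Using the relation e = Gs * w / S
e = 2.71 * 0.26 / 0.93
e = 0.7576
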